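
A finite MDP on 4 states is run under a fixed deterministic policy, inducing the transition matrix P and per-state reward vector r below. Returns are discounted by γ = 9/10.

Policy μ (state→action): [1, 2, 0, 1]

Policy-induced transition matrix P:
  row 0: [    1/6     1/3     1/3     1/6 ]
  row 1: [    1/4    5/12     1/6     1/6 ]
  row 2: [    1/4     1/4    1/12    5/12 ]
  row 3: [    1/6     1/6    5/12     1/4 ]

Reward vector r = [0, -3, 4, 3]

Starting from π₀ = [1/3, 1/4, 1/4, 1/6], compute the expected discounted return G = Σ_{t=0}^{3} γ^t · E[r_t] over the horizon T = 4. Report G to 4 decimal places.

G = 2.7216

t=0: π = [0.3333, 0.2500, 0.2500, 0.1667], E[r] = 0.7500, γ^t·E[r] = 0.750000, running G = 0.750000
t=1: π = [0.2083, 0.3056, 0.2431, 0.2431], E[r] = 0.7847, γ^t·E[r] = 0.706250, running G = 1.456250
t=2: π = [0.2124, 0.2980, 0.2419, 0.2477], E[r] = 0.8166, γ^t·E[r] = 0.661406, running G = 2.117656
t=3: π = [0.2117, 0.2967, 0.2438, 0.2478], E[r] = 0.8285, γ^t·E[r] = 0.603949, running G = 2.721605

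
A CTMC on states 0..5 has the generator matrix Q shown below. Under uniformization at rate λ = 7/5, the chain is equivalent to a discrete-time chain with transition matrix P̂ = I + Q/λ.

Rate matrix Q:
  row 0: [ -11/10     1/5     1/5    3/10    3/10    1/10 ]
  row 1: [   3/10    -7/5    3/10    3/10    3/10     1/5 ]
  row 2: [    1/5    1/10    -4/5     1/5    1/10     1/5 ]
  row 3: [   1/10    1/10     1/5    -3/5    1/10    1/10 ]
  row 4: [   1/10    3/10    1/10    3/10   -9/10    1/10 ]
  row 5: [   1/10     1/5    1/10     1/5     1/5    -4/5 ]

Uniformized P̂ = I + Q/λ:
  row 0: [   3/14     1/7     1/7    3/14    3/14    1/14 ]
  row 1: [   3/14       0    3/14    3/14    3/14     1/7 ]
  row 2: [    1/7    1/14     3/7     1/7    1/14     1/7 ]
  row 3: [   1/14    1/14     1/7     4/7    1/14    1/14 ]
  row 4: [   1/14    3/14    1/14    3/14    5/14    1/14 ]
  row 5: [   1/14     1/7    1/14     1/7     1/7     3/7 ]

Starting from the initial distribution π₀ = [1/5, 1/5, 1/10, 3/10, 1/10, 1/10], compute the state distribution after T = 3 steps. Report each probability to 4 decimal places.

π = [0.1160, 0.1047, 0.1801, 0.2999, 0.1589, 0.1404]

t=0: π = [0.2000, 0.2000, 0.1000, 0.3000, 0.1000, 0.1000]
t=1: π = [0.1357, 0.0929, 0.1714, 0.3071, 0.1643, 0.1286]
t=2: π = [0.1163, 0.1071, 0.1776, 0.3026, 0.1602, 0.1362]
t=3: π = [0.1160, 0.1047, 0.1801, 0.2999, 0.1589, 0.1404]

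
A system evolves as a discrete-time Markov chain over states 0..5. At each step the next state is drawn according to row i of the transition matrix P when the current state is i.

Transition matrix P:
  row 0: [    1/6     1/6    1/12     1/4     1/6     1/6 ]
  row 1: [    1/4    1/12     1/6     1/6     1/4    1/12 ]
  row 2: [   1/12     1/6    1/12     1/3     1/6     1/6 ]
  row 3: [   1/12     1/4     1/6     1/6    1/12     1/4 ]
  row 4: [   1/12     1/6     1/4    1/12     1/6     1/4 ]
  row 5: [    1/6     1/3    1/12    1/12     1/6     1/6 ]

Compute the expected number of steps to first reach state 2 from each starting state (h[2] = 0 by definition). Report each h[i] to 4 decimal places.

First-step conditioning: h[2] = 0; for i ≠ 2, h[i] = 1 + Σ_k P[i][k]·h[k].
  h[0] = 1 + 1/6·h[0] + 1/6·h[1] + 1/4·h[3] + 1/6·h[4] + 1/6·h[5]
  h[1] = 1 + 1/4·h[0] + 1/12·h[1] + 1/6·h[3] + 1/4·h[4] + 1/12·h[5]
  h[3] = 1 + 1/12·h[0] + 1/4·h[1] + 1/6·h[3] + 1/12·h[4] + 1/4·h[5]
  h[4] = 1 + 1/12·h[0] + 1/6·h[1] + 1/12·h[3] + 1/6·h[4] + 1/4·h[5]
  h[5] = 1 + 1/6·h[0] + 1/3·h[1] + 1/12·h[3] + 1/6·h[4] + 1/6·h[5]
Solving the 5×5 linear system over states ≠ 2 gives exactly h = [18573/2623, 396/61, 0, 17244/2623, 15696/2623, 18537/2623] (h[2] = 0 is the target).

h = [7.0808, 6.4918, 0.0000, 6.5742, 5.9840, 7.0671]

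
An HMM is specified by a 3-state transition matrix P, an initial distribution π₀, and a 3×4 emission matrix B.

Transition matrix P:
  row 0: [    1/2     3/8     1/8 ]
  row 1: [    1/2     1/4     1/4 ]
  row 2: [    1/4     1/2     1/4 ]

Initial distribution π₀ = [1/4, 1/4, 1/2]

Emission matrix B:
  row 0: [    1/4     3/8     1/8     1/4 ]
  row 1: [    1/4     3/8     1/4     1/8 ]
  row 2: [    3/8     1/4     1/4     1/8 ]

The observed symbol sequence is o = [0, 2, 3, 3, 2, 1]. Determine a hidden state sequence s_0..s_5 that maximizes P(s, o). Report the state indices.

t=0: δ = [6.250e-02, 6.250e-02, 1.875e-01]  (obs o_0=0)
t=1: δ = [5.859e-03, 2.344e-02, 1.172e-02]  ψ = [2, 2, 2]  (obs o_1=2)
t=2: δ = [2.930e-03, 7.324e-04, 7.324e-04]  ψ = [1, 1, 1]  (obs o_2=3)
t=3: δ = [3.662e-04, 1.373e-04, 4.578e-05]  ψ = [0, 0, 0]  (obs o_3=3)
t=4: δ = [2.289e-05, 3.433e-05, 1.144e-05]  ψ = [0, 0, 0]  (obs o_4=2)
t=5: δ = [6.437e-06, 3.219e-06, 2.146e-06]  ψ = [1, 0, 1]  (obs o_5=1)
backtrack: best end state = 0; path = [2, 1, 0, 0, 1, 0]

path = [2, 1, 0, 0, 1, 0]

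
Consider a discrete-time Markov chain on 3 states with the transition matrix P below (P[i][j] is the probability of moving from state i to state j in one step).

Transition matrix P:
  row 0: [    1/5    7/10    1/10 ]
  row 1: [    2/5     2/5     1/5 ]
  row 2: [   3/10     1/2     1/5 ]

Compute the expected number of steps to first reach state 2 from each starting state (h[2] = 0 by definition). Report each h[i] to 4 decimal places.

First-step conditioning: h[2] = 0; for i ≠ 2, h[i] = 1 + Σ_k P[i][k]·h[k].
  h[0] = 1 + 1/5·h[0] + 7/10·h[1]
  h[1] = 1 + 2/5·h[0] + 2/5·h[1]
Solving the 2×2 linear system over states ≠ 2 gives exactly h = [13/2, 6, 0] (h[2] = 0 is the target).

h = [6.5000, 6.0000, 0.0000]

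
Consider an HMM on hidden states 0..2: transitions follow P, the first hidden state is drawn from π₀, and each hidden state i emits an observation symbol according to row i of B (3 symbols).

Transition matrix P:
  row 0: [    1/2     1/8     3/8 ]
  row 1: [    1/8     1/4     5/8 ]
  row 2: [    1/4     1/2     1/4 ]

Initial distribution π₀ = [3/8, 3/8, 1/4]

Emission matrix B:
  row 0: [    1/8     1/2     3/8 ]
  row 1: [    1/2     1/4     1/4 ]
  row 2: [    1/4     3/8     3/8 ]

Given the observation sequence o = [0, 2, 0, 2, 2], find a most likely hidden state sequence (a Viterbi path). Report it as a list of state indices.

t=0: δ = [4.688e-02, 1.875e-01, 6.250e-02]  (obs o_0=0)
t=1: δ = [8.789e-03, 1.172e-02, 4.395e-02]  ψ = [0, 1, 1]  (obs o_1=2)
t=2: δ = [1.373e-03, 1.099e-02, 2.747e-03]  ψ = [2, 2, 2]  (obs o_2=0)
t=3: δ = [5.150e-04, 6.866e-04, 2.575e-03]  ψ = [1, 1, 1]  (obs o_3=2)
t=4: δ = [2.414e-04, 3.219e-04, 2.414e-04]  ψ = [2, 2, 2]  (obs o_4=2)
backtrack: best end state = 1; path = [1, 2, 1, 2, 1]

path = [1, 2, 1, 2, 1]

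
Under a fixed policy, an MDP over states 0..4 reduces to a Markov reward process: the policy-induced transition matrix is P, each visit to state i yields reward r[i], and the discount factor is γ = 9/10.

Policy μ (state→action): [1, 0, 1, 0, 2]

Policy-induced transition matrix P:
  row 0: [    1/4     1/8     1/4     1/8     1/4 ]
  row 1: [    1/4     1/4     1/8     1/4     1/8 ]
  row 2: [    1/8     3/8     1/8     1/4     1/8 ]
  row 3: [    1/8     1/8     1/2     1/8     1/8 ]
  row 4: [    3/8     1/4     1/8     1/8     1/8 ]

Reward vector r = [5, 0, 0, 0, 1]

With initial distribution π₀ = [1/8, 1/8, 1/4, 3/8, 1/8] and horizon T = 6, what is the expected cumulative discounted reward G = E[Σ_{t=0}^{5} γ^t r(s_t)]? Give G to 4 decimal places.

t=0: π = [0.1250, 0.1250, 0.2500, 0.3750, 0.1250], E[r] = 0.7500, γ^t·E[r] = 0.750000, running G = 0.750000
t=1: π = [0.1875, 0.2188, 0.2813, 0.1719, 0.1406], E[r] = 1.0781, γ^t·E[r] = 0.970313, running G = 1.720313
t=2: π = [0.2109, 0.2402, 0.2129, 0.1875, 0.1484], E[r] = 1.2031, γ^t·E[r] = 0.974531, running G = 2.694844
t=3: π = [0.2185, 0.2268, 0.2217, 0.1816, 0.1514], E[r] = 1.2439, γ^t·E[r] = 0.906801, running G = 3.601644
t=4: π = [0.2185, 0.2277, 0.2204, 0.1811, 0.1523], E[r] = 1.2448, γ^t·E[r] = 0.816741, running G = 4.418385
t=5: π = [0.2189, 0.2276, 0.2202, 0.1810, 0.1523], E[r] = 1.2466, γ^t·E[r] = 0.736092, running G = 5.154477

G = 5.1545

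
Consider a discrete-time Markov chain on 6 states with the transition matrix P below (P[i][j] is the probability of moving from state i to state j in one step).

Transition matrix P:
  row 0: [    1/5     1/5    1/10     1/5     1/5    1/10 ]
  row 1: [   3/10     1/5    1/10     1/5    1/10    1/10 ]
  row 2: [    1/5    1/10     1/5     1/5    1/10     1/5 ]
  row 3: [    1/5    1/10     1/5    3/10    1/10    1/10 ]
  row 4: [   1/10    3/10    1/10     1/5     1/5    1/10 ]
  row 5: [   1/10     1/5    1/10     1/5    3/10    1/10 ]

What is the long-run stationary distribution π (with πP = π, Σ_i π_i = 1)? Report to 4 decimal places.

π = [0.1909, 0.1800, 0.1358, 0.2222, 0.1576, 0.1136]

Balance equations π_j = Σ_i π_i·P[i][j]:
  π_0 = 1/5·π_0 + 3/10·π_1 + 1/5·π_2 + 1/5·π_3 + 1/10·π_4 + 1/10·π_5
  π_1 = 1/5·π_0 + 1/5·π_1 + 1/10·π_2 + 1/10·π_3 + 3/10·π_4 + 1/5·π_5
  π_2 = 1/10·π_0 + 1/10·π_1 + 1/5·π_2 + 1/5·π_3 + 1/10·π_4 + 1/10·π_5
  π_3 = 1/5·π_0 + 1/5·π_1 + 1/5·π_2 + 3/10·π_3 + 1/5·π_4 + 1/5·π_5
  π_4 = 1/5·π_0 + 1/10·π_1 + 1/10·π_2 + 1/10·π_3 + 1/5·π_4 + 3/10·π_5
  normalize: π_0 + π_1 + π_2 + π_3 + π_4 + π_5 = 1
Solving the linear system gives exactly π = [7808/40905, 7361/40905, 11/81, 2/9, 1289/8181, 46/405].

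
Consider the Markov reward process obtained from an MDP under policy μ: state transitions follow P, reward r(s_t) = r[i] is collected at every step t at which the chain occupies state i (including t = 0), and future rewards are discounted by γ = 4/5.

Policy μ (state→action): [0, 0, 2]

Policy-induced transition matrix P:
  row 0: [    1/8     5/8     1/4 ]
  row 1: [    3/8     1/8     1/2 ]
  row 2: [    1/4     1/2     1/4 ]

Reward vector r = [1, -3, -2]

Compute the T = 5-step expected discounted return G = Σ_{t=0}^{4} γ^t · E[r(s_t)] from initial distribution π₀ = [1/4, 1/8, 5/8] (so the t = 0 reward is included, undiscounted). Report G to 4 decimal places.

G = -5.2424

t=0: π = [0.2500, 0.1250, 0.6250], E[r] = -1.3750, γ^t·E[r] = -1.375000, running G = -1.375000
t=1: π = [0.2344, 0.4844, 0.2813], E[r] = -1.7813, γ^t·E[r] = -1.425000, running G = -2.800000
t=2: π = [0.2813, 0.3477, 0.3711], E[r] = -1.5039, γ^t·E[r] = -0.962500, running G = -3.762500
t=3: π = [0.2583, 0.4048, 0.3369], E[r] = -1.6299, γ^t·E[r] = -0.834500, running G = -4.597000
t=4: π = [0.2683, 0.3805, 0.3512], E[r] = -1.5756, γ^t·E[r] = -0.645350, running G = -5.242350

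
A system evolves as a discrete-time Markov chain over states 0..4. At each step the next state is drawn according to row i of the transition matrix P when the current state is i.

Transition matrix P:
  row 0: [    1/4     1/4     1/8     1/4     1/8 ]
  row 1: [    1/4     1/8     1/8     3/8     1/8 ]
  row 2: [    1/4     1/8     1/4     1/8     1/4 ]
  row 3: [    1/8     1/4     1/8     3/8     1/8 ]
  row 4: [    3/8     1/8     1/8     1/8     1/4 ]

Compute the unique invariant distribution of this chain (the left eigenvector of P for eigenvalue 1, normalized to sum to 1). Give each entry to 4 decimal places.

π = [0.2368, 0.1882, 0.1429, 0.2689, 0.1633]

Balance equations π_j = Σ_i π_i·P[i][j]:
  π_0 = 1/4·π_0 + 1/4·π_1 + 1/4·π_2 + 1/8·π_3 + 3/8·π_4
  π_1 = 1/4·π_0 + 1/8·π_1 + 1/8·π_2 + 1/4·π_3 + 1/8·π_4
  π_2 = 1/8·π_0 + 1/8·π_1 + 1/4·π_2 + 1/8·π_3 + 1/8·π_4
  π_3 = 1/4·π_0 + 3/8·π_1 + 1/8·π_2 + 3/8·π_3 + 1/8·π_4
  normalize: π_0 + π_1 + π_2 + π_3 + π_4 = 1
Solving the linear system gives exactly π = [731/3087, 83/441, 1/7, 830/3087, 8/49].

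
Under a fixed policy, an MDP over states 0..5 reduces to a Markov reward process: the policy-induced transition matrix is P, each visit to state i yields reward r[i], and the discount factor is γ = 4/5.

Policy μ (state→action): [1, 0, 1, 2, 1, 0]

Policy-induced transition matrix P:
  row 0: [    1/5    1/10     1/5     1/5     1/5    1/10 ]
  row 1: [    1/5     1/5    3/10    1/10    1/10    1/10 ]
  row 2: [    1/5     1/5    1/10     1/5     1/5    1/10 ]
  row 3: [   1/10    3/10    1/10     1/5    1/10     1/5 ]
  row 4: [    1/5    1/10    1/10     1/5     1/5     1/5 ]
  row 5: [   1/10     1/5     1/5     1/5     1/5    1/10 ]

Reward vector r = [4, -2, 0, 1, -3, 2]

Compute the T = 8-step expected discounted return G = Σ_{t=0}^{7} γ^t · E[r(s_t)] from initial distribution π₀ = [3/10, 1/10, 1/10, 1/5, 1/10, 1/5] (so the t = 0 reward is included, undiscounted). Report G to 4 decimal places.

t=0: π = [0.3000, 0.1000, 0.1000, 0.2000, 0.1000, 0.2000], E[r] = 1.3000, γ^t·E[r] = 1.300000, running G = 1.300000
t=1: π = [0.1600, 0.1800, 0.1700, 0.1900, 0.1700, 0.1300], E[r] = 0.2200, γ^t·E[r] = 0.176000, running G = 1.476000
t=2: π = [0.1680, 0.1860, 0.1650, 0.1820, 0.1630, 0.1360], E[r] = 0.2650, γ^t·E[r] = 0.169600, running G = 1.645600
t=3: π = [0.1682, 0.1851, 0.1676, 0.1814, 0.1632, 0.1345], E[r] = 0.2634, γ^t·E[r] = 0.134861, running G = 1.780461
t=4: π = [0.1684, 0.1850, 0.1673, 0.1815, 0.1634, 0.1345], E[r] = 0.2640, γ^t·E[r] = 0.108134, running G = 1.888595
t=5: π = [0.1684, 0.1850, 0.1673, 0.1815, 0.1634, 0.1345], E[r] = 0.2641, γ^t·E[r] = 0.086537, running G = 1.975132
t=6: π = [0.1684, 0.1850, 0.1673, 0.1815, 0.1634, 0.1345], E[r] = 0.2641, γ^t·E[r] = 0.069225, running G = 2.044357
t=7: π = [0.1684, 0.1850, 0.1673, 0.1815, 0.1634, 0.1345], E[r] = 0.2641, γ^t·E[r] = 0.055380, running G = 2.099737

G = 2.0997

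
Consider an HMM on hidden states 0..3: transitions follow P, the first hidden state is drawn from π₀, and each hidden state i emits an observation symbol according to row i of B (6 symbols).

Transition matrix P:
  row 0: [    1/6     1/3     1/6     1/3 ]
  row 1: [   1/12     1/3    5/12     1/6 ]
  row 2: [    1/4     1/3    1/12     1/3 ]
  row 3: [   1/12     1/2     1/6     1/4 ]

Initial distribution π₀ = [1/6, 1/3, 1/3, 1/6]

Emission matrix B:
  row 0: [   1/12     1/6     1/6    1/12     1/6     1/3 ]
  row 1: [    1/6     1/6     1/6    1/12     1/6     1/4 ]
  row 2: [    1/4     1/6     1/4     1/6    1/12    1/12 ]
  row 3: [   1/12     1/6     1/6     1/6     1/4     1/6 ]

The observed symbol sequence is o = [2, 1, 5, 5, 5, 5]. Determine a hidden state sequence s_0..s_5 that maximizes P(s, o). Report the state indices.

t=0: δ = [2.778e-02, 5.556e-02, 8.333e-02, 2.778e-02]  (obs o_0=2)
t=1: δ = [3.472e-03, 4.630e-03, 3.858e-03, 4.630e-03]  ψ = [2, 2, 1, 2]  (obs o_1=1)
t=2: δ = [3.215e-04, 5.787e-04, 1.608e-04, 2.143e-04]  ψ = [2, 3, 1, 2]  (obs o_2=5)
t=3: δ = [1.786e-05, 4.823e-05, 2.009e-05, 1.786e-05]  ψ = [0, 1, 1, 0]  (obs o_3=5)
t=4: δ = [1.674e-06, 4.019e-06, 1.674e-06, 1.340e-06]  ψ = [2, 1, 1, 1]  (obs o_4=5)
t=5: δ = [1.395e-07, 3.349e-07, 1.395e-07, 1.116e-07]  ψ = [2, 1, 1, 1]  (obs o_5=5)
backtrack: best end state = 1; path = [2, 3, 1, 1, 1, 1]

path = [2, 3, 1, 1, 1, 1]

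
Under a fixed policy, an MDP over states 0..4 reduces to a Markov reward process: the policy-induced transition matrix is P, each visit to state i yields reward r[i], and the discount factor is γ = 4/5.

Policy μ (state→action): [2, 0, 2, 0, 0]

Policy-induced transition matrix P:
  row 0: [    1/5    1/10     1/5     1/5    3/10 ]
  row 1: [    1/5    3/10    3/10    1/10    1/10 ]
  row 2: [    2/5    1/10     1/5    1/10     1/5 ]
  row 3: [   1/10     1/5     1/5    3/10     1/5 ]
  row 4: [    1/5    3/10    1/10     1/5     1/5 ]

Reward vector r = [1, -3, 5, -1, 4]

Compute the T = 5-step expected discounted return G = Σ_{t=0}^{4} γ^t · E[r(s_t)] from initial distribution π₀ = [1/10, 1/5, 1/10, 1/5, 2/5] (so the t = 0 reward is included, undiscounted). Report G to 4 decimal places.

t=0: π = [0.1000, 0.2000, 0.1000, 0.2000, 0.4000], E[r] = 1.4000, γ^t·E[r] = 1.400000, running G = 1.400000
t=1: π = [0.2000, 0.2400, 0.1800, 0.1900, 0.1900], E[r] = 0.9500, γ^t·E[r] = 0.760000, running G = 2.160000
t=2: π = [0.2170, 0.2050, 0.2050, 0.1770, 0.1960], E[r] = 1.2340, γ^t·E[r] = 0.789760, running G = 2.949760
t=3: π = [0.2233, 0.1979, 0.2009, 0.1767, 0.2012], E[r] = 1.2622, γ^t·E[r] = 0.646246, running G = 3.596006
t=4: π = [0.2225, 0.1975, 0.1997, 0.1778, 0.2025], E[r] = 1.2608, γ^t·E[r] = 0.516407, running G = 4.112414

G = 4.1124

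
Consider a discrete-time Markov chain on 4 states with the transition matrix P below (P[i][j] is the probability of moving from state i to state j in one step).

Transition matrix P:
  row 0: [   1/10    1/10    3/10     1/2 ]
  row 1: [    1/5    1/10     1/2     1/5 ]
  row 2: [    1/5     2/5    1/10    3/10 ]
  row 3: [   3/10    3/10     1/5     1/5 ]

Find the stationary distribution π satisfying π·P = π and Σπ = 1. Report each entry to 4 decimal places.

Balance equations π_j = Σ_i π_i·P[i][j]:
  π_0 = 1/10·π_0 + 1/5·π_1 + 1/5·π_2 + 3/10·π_3
  π_1 = 1/10·π_0 + 1/10·π_1 + 2/5·π_2 + 3/10·π_3
  π_2 = 3/10·π_0 + 1/2·π_1 + 1/10·π_2 + 1/5·π_3
  normalize: π_0 + π_1 + π_2 + π_3 = 1
Solving the linear system gives exactly π = [319/1533, 52/219, 407/1533, 443/1533].

π = [0.2081, 0.2374, 0.2655, 0.2890]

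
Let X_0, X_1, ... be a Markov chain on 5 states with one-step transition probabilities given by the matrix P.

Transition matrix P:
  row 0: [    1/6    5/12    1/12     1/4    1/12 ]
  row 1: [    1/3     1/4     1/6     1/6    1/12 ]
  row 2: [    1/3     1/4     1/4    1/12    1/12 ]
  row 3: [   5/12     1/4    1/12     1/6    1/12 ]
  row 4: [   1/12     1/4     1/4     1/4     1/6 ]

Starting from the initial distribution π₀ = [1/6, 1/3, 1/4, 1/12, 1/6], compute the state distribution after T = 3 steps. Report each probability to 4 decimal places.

π = [0.2793, 0.2964, 0.1486, 0.1848, 0.0910]

t=0: π = [0.1667, 0.3333, 0.2500, 0.0833, 0.1667]
t=1: π = [0.2708, 0.2778, 0.1806, 0.1736, 0.0972]
t=2: π = [0.2784, 0.2951, 0.1528, 0.1823, 0.0914]
t=3: π = [0.2793, 0.2964, 0.1486, 0.1848, 0.0910]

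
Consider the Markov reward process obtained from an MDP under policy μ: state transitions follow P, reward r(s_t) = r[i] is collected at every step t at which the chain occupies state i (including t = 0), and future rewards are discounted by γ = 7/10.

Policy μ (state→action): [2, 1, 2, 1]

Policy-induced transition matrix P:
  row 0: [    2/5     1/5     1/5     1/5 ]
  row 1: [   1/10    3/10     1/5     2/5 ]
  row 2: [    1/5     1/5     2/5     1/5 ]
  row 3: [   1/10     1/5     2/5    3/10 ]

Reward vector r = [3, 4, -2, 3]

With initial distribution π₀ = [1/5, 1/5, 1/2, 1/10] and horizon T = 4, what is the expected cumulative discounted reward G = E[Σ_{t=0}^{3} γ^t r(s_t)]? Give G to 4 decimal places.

G = 3.2057

t=0: π = [0.2000, 0.2000, 0.5000, 0.1000], E[r] = 0.7000, γ^t·E[r] = 0.700000, running G = 0.700000
t=1: π = [0.2100, 0.2200, 0.3200, 0.2500], E[r] = 1.6200, γ^t·E[r] = 1.134000, running G = 1.834000
t=2: π = [0.1950, 0.2220, 0.3140, 0.2690], E[r] = 1.6520, γ^t·E[r] = 0.809480, running G = 2.643480
t=3: π = [0.1899, 0.2222, 0.3166, 0.2713], E[r] = 1.6392, γ^t·E[r] = 0.562246, running G = 3.205726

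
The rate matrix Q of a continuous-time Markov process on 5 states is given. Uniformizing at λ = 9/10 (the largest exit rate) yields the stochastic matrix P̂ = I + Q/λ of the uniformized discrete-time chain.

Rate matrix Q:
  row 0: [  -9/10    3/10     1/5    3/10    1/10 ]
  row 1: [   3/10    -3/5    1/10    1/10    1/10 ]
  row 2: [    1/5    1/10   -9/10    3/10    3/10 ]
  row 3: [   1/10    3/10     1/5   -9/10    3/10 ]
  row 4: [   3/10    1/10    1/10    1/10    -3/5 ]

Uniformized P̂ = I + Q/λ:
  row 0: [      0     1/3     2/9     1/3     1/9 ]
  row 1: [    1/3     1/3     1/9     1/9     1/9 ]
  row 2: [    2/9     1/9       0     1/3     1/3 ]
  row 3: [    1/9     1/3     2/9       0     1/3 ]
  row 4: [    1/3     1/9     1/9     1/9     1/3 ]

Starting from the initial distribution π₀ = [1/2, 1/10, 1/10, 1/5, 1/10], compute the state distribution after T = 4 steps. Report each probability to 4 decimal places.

π = [0.2094, 0.2519, 0.1383, 0.1693, 0.2310]

t=0: π = [0.5000, 0.1000, 0.1000, 0.2000, 0.1000]
t=1: π = [0.1111, 0.2889, 0.1778, 0.2222, 0.2000]
t=2: π = [0.2272, 0.2494, 0.1284, 0.1506, 0.2444]
t=3: π = [0.2099, 0.2505, 0.1388, 0.1734, 0.2274]
t=4: π = [0.2094, 0.2519, 0.1383, 0.1693, 0.2310]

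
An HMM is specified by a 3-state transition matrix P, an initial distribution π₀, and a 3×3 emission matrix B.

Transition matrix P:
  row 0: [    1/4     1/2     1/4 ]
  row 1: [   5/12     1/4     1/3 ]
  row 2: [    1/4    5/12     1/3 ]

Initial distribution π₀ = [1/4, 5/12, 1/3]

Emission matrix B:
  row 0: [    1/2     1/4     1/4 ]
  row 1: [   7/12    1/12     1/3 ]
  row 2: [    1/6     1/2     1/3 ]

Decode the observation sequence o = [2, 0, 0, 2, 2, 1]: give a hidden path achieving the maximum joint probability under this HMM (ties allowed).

path = [1, 0, 1, 0, 1, 2]

t=0: δ = [6.250e-02, 1.389e-01, 1.111e-01]  (obs o_0=2)
t=1: δ = [2.894e-02, 2.701e-02, 7.716e-03]  ψ = [1, 2, 1]  (obs o_1=0)
t=2: δ = [5.626e-03, 8.439e-03, 1.500e-03]  ψ = [1, 0, 1]  (obs o_2=0)
t=3: δ = [8.791e-04, 9.377e-04, 9.377e-04]  ψ = [1, 0, 1]  (obs o_3=2)
t=4: δ = [9.768e-05, 1.465e-04, 1.042e-04]  ψ = [1, 0, 1]  (obs o_4=2)
t=5: δ = [1.526e-05, 4.070e-06, 2.442e-05]  ψ = [1, 0, 1]  (obs o_5=1)
backtrack: best end state = 2; path = [1, 0, 1, 0, 1, 2]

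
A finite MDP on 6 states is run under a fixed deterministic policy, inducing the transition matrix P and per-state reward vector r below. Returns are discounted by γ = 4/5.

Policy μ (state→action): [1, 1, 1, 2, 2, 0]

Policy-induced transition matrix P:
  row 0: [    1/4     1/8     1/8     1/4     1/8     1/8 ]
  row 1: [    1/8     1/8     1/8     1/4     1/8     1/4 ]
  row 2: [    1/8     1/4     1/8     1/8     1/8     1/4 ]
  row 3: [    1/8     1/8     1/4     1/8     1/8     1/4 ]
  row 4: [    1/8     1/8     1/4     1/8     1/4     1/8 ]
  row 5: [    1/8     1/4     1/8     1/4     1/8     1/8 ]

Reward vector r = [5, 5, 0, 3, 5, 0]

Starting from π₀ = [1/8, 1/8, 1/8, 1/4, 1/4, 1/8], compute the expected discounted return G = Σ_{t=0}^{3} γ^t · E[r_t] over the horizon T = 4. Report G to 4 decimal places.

t=0: π = [0.1250, 0.1250, 0.1250, 0.2500, 0.2500, 0.1250], E[r] = 3.2500, γ^t·E[r] = 3.250000, running G = 3.250000
t=1: π = [0.1406, 0.1563, 0.1875, 0.1719, 0.1563, 0.1875], E[r] = 2.7813, γ^t·E[r] = 2.225000, running G = 5.475000
t=2: π = [0.1426, 0.1719, 0.1660, 0.1855, 0.1445, 0.1895], E[r] = 2.8516, γ^t·E[r] = 1.825000, running G = 7.300000
t=3: π = [0.1428, 0.1694, 0.1663, 0.1880, 0.1431, 0.1904], E[r] = 2.8406, γ^t·E[r] = 1.454375, running G = 8.754375

G = 8.7544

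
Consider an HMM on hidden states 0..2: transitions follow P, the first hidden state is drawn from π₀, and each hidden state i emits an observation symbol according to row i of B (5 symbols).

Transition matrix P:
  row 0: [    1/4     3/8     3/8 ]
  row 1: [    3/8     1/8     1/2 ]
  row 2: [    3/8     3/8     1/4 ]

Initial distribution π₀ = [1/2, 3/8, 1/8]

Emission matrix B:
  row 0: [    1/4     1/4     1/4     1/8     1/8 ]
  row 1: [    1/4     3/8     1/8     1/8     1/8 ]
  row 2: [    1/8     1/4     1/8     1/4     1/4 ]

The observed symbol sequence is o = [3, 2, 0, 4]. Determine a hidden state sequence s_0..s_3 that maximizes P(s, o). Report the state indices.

t=0: δ = [6.250e-02, 4.688e-02, 3.125e-02]  (obs o_0=3)
t=1: δ = [4.395e-03, 2.930e-03, 2.930e-03]  ψ = [1, 0, 0]  (obs o_1=2)
t=2: δ = [2.747e-04, 4.120e-04, 2.060e-04]  ψ = [0, 0, 0]  (obs o_2=0)
t=3: δ = [1.931e-05, 1.287e-05, 5.150e-05]  ψ = [1, 0, 1]  (obs o_3=4)
backtrack: best end state = 2; path = [1, 0, 1, 2]

path = [1, 0, 1, 2]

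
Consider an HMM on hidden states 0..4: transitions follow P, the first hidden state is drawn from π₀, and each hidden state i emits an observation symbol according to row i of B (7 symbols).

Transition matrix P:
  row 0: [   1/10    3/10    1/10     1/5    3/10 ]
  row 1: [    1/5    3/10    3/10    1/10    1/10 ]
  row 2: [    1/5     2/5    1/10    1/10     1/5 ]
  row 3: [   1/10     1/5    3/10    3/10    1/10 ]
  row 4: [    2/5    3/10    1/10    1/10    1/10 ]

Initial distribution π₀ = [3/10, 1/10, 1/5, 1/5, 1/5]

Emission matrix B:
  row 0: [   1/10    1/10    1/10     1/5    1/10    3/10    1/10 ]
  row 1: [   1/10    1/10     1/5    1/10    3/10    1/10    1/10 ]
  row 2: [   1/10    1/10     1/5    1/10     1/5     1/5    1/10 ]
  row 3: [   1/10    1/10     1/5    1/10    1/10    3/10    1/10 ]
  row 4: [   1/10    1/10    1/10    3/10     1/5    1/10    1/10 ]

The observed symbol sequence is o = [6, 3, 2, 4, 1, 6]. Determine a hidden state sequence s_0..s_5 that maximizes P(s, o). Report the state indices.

t=0: δ = [3.000e-02, 1.000e-02, 2.000e-02, 2.000e-02, 2.000e-02]  (obs o_0=6)
t=1: δ = [1.600e-03, 9.000e-04, 6.000e-04, 6.000e-04, 2.700e-03]  ψ = [4, 0, 3, 0, 0]  (obs o_1=3)
t=2: δ = [1.080e-04, 1.620e-04, 5.400e-05, 6.400e-05, 4.800e-05]  ψ = [4, 4, 1, 0, 0]  (obs o_2=2)
t=3: δ = [3.240e-06, 1.458e-05, 9.720e-06, 2.160e-06, 6.480e-06]  ψ = [1, 1, 1, 0, 0]  (obs o_3=4)
t=4: δ = [2.916e-07, 4.374e-07, 4.374e-07, 1.458e-07, 1.944e-07]  ψ = [1, 1, 1, 1, 2]  (obs o_4=1)
t=5: δ = [8.748e-09, 1.750e-08, 1.312e-08, 5.832e-09, 8.748e-09]  ψ = [1, 2, 1, 0, 0]  (obs o_5=6)
backtrack: best end state = 1; path = [0, 4, 1, 1, 2, 1]

path = [0, 4, 1, 1, 2, 1]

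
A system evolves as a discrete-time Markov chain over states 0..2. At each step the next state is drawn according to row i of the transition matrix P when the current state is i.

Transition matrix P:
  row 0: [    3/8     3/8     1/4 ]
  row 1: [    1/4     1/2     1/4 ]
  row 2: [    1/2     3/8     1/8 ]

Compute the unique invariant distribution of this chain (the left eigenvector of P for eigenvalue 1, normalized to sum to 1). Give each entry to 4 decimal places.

π = [0.3492, 0.4286, 0.2222]

Balance equations π_j = Σ_i π_i·P[i][j]:
  π_0 = 3/8·π_0 + 1/4·π_1 + 1/2·π_2
  π_1 = 3/8·π_0 + 1/2·π_1 + 3/8·π_2
  normalize: π_0 + π_1 + π_2 = 1
Solving the linear system gives exactly π = [22/63, 3/7, 2/9].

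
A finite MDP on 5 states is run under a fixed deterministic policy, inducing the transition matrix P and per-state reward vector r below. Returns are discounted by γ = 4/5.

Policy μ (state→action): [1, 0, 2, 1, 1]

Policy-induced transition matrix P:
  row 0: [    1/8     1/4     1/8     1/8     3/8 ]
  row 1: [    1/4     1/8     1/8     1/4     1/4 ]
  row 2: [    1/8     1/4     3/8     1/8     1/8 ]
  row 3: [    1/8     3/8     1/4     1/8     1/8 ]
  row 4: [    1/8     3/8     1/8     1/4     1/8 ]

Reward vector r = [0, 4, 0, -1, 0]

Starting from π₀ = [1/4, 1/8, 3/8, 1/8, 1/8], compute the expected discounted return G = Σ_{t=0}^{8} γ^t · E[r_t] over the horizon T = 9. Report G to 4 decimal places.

G = 3.3057

t=0: π = [0.2500, 0.1250, 0.3750, 0.1250, 0.1250], E[r] = 0.3750, γ^t·E[r] = 0.375000, running G = 0.375000
t=1: π = [0.1406, 0.2656, 0.2344, 0.1563, 0.2031], E[r] = 0.9063, γ^t·E[r] = 0.725000, running G = 1.100000
t=2: π = [0.1582, 0.2617, 0.2031, 0.1836, 0.1934], E[r] = 0.8633, γ^t·E[r] = 0.552500, running G = 1.652500
t=3: π = [0.1577, 0.2644, 0.1987, 0.1819, 0.1973], E[r] = 0.8757, γ^t·E[r] = 0.448375, running G = 2.100875
t=4: π = [0.1581, 0.2643, 0.1974, 0.1827, 0.1975], E[r] = 0.8747, γ^t·E[r] = 0.358263, running G = 2.459138
t=5: π = [0.1580, 0.2645, 0.1972, 0.1827, 0.1976], E[r] = 0.8752, γ^t·E[r] = 0.286784, running G = 2.745921
t=6: π = [0.1581, 0.2645, 0.1971, 0.1828, 0.1976], E[r] = 0.8751, γ^t·E[r] = 0.229415, running G = 2.975336
t=7: π = [0.1581, 0.2645, 0.1971, 0.1828, 0.1976], E[r] = 0.8752, γ^t·E[r] = 0.183536, running G = 3.158872
t=8: π = [0.1581, 0.2645, 0.1971, 0.1828, 0.1976], E[r] = 0.8752, γ^t·E[r] = 0.146829, running G = 3.305701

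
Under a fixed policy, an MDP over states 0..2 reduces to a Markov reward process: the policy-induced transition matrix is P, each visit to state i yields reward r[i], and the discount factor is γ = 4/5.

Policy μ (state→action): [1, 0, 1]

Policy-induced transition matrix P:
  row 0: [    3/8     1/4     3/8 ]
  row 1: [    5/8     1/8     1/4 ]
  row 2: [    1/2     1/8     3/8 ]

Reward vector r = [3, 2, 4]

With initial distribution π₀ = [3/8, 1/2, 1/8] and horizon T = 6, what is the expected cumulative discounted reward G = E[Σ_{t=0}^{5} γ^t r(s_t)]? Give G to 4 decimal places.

t=0: π = [0.3750, 0.5000, 0.1250], E[r] = 2.6250, γ^t·E[r] = 2.625000, running G = 2.625000
t=1: π = [0.5156, 0.1719, 0.3125], E[r] = 3.1406, γ^t·E[r] = 2.512500, running G = 5.137500
t=2: π = [0.4570, 0.1895, 0.3535], E[r] = 3.1641, γ^t·E[r] = 2.025000, running G = 7.162500
t=3: π = [0.4666, 0.1821, 0.3513], E[r] = 3.1692, γ^t·E[r] = 1.622625, running G = 8.785125
t=4: π = [0.4644, 0.1833, 0.3522], E[r] = 3.1689, γ^t·E[r] = 1.297988, running G = 10.083113
t=5: π = [0.4649, 0.1831, 0.3521], E[r] = 3.1690, γ^t·E[r] = 1.038428, running G = 11.121540

G = 11.1215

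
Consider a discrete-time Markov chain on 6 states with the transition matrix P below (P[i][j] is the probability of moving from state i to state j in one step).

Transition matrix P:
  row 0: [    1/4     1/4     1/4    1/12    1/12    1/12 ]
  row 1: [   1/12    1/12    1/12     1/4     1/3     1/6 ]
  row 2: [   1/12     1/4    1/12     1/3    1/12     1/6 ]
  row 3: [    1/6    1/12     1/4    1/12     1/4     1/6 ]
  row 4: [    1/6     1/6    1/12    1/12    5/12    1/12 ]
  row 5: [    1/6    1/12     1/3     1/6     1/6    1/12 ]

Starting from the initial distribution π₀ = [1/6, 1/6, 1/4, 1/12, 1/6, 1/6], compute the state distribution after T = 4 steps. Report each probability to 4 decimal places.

t=0: π = [0.1667, 0.1667, 0.2500, 0.0833, 0.1667, 0.1667]
t=1: π = [0.1458, 0.1667, 0.1667, 0.1875, 0.2083, 0.1250]
t=2: π = [0.1510, 0.1528, 0.1701, 0.1632, 0.2361, 0.1267]
t=3: π = [0.1523, 0.1565, 0.1674, 0.1619, 0.2380, 0.1238]
t=4: π = [0.1524, 0.1565, 0.1667, 0.1616, 0.2391, 0.1238]

π = [0.1524, 0.1565, 0.1667, 0.1616, 0.2391, 0.1238]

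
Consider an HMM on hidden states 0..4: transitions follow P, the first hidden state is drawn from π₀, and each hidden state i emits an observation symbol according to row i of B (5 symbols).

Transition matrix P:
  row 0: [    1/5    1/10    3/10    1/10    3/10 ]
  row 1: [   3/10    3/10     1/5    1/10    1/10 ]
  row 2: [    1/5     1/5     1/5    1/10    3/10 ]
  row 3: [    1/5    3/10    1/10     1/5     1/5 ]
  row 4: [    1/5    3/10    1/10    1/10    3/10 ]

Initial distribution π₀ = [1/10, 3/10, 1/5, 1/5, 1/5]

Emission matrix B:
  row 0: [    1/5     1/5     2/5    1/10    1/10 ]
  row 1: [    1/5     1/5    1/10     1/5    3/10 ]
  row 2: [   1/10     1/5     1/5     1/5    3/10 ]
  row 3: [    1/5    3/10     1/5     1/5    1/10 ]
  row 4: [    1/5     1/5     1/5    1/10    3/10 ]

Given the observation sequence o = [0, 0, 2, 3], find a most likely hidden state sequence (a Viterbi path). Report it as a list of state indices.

t=0: δ = [2.000e-02, 6.000e-02, 2.000e-02, 4.000e-02, 4.000e-02]  (obs o_0=0)
t=1: δ = [3.600e-03, 3.600e-03, 1.200e-03, 1.600e-03, 2.400e-03]  ψ = [1, 1, 1, 3, 4]  (obs o_1=0)
t=2: δ = [4.320e-04, 1.080e-04, 2.160e-04, 7.200e-05, 2.160e-04]  ψ = [1, 1, 0, 0, 0]  (obs o_2=2)
t=3: δ = [8.640e-06, 1.296e-05, 2.592e-05, 8.640e-06, 1.296e-05]  ψ = [0, 4, 0, 0, 0]  (obs o_3=3)
backtrack: best end state = 2; path = [1, 1, 0, 2]

path = [1, 1, 0, 2]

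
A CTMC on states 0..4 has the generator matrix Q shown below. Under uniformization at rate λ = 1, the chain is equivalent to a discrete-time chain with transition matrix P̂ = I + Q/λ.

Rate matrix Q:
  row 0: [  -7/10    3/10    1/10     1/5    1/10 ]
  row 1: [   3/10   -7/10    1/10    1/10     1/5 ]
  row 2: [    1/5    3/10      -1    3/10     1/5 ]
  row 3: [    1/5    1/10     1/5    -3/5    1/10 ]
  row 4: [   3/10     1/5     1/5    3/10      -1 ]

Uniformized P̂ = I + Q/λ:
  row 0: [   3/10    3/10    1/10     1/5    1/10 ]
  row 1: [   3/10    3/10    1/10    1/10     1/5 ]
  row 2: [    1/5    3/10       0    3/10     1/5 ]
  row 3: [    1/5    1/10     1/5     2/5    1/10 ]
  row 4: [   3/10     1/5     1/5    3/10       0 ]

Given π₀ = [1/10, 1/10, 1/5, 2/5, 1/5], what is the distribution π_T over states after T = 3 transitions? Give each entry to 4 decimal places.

π = [0.2605, 0.2343, 0.1262, 0.2558, 0.1232]

t=0: π = [0.1000, 0.1000, 0.2000, 0.4000, 0.2000]
t=1: π = [0.2400, 0.2000, 0.1400, 0.3100, 0.1100]
t=2: π = [0.2550, 0.2270, 0.1280, 0.2670, 0.1230]
t=3: π = [0.2605, 0.2343, 0.1262, 0.2558, 0.1232]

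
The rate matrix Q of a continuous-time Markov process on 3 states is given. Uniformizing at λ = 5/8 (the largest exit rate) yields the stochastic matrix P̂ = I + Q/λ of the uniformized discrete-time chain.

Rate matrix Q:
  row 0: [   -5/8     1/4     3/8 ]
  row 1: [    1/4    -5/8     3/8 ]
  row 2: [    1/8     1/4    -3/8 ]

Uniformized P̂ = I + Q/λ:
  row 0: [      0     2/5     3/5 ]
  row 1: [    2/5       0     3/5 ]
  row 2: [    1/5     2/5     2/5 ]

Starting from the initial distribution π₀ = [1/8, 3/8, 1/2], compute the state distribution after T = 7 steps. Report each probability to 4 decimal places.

π = [0.2144, 0.2856, 0.5000]

t=0: π = [0.1250, 0.3750, 0.5000]
t=1: π = [0.2500, 0.2500, 0.5000]
t=2: π = [0.2000, 0.3000, 0.5000]
t=3: π = [0.2200, 0.2800, 0.5000]
t=4: π = [0.2120, 0.2880, 0.5000]
t=5: π = [0.2152, 0.2848, 0.5000]
t=6: π = [0.2139, 0.2861, 0.5000]
t=7: π = [0.2144, 0.2856, 0.5000]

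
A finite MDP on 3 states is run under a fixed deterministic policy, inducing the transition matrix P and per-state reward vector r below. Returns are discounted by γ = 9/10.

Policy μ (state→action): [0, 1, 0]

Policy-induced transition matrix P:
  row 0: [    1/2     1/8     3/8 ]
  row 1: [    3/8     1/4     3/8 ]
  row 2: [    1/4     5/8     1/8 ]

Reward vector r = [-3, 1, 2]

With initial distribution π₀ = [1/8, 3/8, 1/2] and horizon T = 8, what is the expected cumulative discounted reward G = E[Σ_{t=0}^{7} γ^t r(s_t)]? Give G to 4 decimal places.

t=0: π = [0.1250, 0.3750, 0.5000], E[r] = 1.0000, γ^t·E[r] = 1.000000, running G = 1.000000
t=1: π = [0.3281, 0.4219, 0.2500], E[r] = -0.0625, γ^t·E[r] = -0.056250, running G = 0.943750
t=2: π = [0.3848, 0.3027, 0.3125], E[r] = -0.2266, γ^t·E[r] = -0.183516, running G = 0.760234
t=3: π = [0.3840, 0.3191, 0.2969], E[r] = -0.2393, γ^t·E[r] = -0.174419, running G = 0.585815
t=4: π = [0.3859, 0.3133, 0.3008], E[r] = -0.2428, γ^t·E[r] = -0.159300, running G = 0.426516
t=5: π = [0.3856, 0.3146, 0.2998], E[r] = -0.2428, γ^t·E[r] = -0.143343, running G = 0.283173
t=6: π = [0.3857, 0.3142, 0.3000], E[r] = -0.2429, γ^t·E[r] = -0.129070, running G = 0.154103
t=7: π = [0.3857, 0.3143, 0.3000], E[r] = -0.2429, γ^t·E[r] = -0.116156, running G = 0.037947

G = 0.0379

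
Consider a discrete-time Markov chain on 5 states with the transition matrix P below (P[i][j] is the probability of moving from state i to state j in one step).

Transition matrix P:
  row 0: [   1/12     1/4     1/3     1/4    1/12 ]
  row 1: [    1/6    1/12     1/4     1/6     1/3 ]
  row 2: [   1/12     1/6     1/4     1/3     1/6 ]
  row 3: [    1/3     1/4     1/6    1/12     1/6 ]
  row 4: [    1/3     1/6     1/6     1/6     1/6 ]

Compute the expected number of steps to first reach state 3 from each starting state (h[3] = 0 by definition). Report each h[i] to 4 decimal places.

h = [4.1102, 4.5110, 3.7936, 0.0000, 4.5050]

First-step conditioning: h[3] = 0; for i ≠ 3, h[i] = 1 + Σ_k P[i][k]·h[k].
  h[0] = 1 + 1/12·h[0] + 1/4·h[1] + 1/3·h[2] + 1/12·h[4]
  h[1] = 1 + 1/6·h[0] + 1/12·h[1] + 1/4·h[2] + 1/3·h[4]
  h[2] = 1 + 1/12·h[0] + 1/6·h[1] + 1/4·h[2] + 1/6·h[4]
  h[4] = 1 + 1/3·h[0] + 1/6·h[1] + 1/6·h[2] + 1/6·h[4]
Solving the 4×4 linear system over states ≠ 3 gives exactly h = [2051/499, 2251/499, 1893/499, 0, 2248/499] (h[3] = 0 is the target).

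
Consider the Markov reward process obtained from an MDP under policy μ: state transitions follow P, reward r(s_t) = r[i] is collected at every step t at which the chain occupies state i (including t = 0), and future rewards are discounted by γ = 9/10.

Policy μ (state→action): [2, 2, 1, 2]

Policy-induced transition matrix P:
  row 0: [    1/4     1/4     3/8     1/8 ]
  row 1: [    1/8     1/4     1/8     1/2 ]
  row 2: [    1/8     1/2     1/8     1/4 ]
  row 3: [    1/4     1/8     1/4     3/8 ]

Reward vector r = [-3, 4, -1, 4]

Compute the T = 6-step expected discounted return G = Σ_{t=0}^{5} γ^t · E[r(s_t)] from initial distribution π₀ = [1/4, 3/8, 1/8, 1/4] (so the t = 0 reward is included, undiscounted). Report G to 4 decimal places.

t=0: π = [0.2500, 0.3750, 0.1250, 0.2500], E[r] = 1.6250, γ^t·E[r] = 1.625000, running G = 1.625000
t=1: π = [0.1875, 0.2500, 0.2188, 0.3438], E[r] = 1.5938, γ^t·E[r] = 1.434375, running G = 3.059375
t=2: π = [0.1914, 0.2617, 0.2148, 0.3320], E[r] = 1.5859, γ^t·E[r] = 1.284609, running G = 4.343984
t=3: π = [0.1904, 0.2622, 0.2144, 0.3330], E[r] = 1.5952, γ^t·E[r] = 1.162912, running G = 5.506896
t=4: π = [0.1904, 0.2620, 0.2142, 0.3334], E[r] = 1.5958, γ^t·E[r] = 1.047021, running G = 6.553917
t=5: π = [0.1905, 0.2619, 0.2143, 0.3334], E[r] = 1.5953, γ^t·E[r] = 0.941994, running G = 7.495911

G = 7.4959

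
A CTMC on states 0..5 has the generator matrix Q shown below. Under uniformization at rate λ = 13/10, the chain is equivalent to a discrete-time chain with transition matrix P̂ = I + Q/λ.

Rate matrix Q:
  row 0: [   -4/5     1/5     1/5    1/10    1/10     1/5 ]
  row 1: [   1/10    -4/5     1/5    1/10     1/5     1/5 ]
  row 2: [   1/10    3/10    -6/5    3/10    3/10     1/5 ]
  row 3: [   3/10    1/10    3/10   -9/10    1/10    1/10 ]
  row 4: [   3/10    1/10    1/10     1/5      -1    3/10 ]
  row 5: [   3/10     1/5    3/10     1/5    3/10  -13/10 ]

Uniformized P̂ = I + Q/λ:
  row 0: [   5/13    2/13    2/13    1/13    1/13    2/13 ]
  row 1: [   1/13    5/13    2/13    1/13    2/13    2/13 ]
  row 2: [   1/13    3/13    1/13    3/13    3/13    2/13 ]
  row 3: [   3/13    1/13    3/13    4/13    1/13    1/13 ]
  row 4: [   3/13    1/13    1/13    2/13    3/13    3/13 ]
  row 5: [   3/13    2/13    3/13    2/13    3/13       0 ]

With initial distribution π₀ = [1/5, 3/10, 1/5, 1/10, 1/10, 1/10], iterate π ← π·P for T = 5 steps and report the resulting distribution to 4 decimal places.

π = [0.2115, 0.1834, 0.1524, 0.1598, 0.1596, 0.1333]

t=0: π = [0.2000, 0.3000, 0.2000, 0.1000, 0.1000, 0.1000]
t=1: π = [0.1846, 0.2231, 0.1462, 0.1462, 0.1615, 0.1385]
t=2: π = [0.2024, 0.1929, 0.1521, 0.1562, 0.1627, 0.1337]
t=3: π = [0.2088, 0.1855, 0.1519, 0.1592, 0.1608, 0.1338]
t=4: π = [0.2110, 0.1837, 0.1523, 0.1597, 0.1599, 0.1334]
t=5: π = [0.2115, 0.1834, 0.1524, 0.1598, 0.1596, 0.1333]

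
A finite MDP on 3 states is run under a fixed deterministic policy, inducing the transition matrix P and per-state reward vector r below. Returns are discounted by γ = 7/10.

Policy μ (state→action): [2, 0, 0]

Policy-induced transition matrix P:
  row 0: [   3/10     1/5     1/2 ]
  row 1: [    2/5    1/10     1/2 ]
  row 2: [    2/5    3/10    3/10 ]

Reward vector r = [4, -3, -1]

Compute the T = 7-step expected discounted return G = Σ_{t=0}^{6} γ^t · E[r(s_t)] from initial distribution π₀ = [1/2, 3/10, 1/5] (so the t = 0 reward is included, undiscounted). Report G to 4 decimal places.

G = 1.6706

t=0: π = [0.5000, 0.3000, 0.2000], E[r] = 0.9000, γ^t·E[r] = 0.900000, running G = 0.900000
t=1: π = [0.3500, 0.1900, 0.4600], E[r] = 0.3700, γ^t·E[r] = 0.259000, running G = 1.159000
t=2: π = [0.3650, 0.2270, 0.4080], E[r] = 0.3710, γ^t·E[r] = 0.181790, running G = 1.340790
t=3: π = [0.3635, 0.2181, 0.4184], E[r] = 0.3813, γ^t·E[r] = 0.130786, running G = 1.471576
t=4: π = [0.3637, 0.2200, 0.4163], E[r] = 0.3782, γ^t·E[r] = 0.090803, running G = 1.562379
t=5: π = [0.3636, 0.2196, 0.4167], E[r] = 0.3789, γ^t·E[r] = 0.063685, running G = 1.626064
t=6: π = [0.3636, 0.2197, 0.4167], E[r] = 0.3788, γ^t·E[r] = 0.044561, running G = 1.670625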